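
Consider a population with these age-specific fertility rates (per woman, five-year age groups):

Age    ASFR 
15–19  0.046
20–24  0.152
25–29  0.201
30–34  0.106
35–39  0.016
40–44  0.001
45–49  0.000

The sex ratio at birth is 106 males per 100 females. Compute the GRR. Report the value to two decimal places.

1.27

Proportion female at birth = 100 / (100 + 106) = 0.48544.
Sum of ASFRs = 0.046 + 0.152 + 0.201 + 0.106 + 0.016 + 0.001 + 0.000 = 0.522
TFR = 5 × 0.522 = 2.61
GRR = 0.48544 × 2.61 = 1.26700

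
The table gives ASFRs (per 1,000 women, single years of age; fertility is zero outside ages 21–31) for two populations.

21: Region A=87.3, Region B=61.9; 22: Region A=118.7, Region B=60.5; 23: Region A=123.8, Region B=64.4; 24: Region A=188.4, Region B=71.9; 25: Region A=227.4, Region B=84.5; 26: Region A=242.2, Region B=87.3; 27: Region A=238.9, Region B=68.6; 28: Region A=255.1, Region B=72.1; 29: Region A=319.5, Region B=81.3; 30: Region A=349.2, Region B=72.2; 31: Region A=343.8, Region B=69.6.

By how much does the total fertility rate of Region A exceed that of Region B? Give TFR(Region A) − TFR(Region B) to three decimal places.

1.700

Region A:
  Sum of ASFRs = 87.3 + 118.7 + 123.8 + 188.4 + 227.4 + 242.2 + 238.9 + 255.1 + 319.5 + 349.2 + 343.8 = 2494.3
  TFR = 2494.3 / 1000 = 2.4943
Region B:
  Sum of ASFRs = 61.9 + 60.5 + 64.4 + 71.9 + 84.5 + 87.3 + 68.6 + 72.1 + 81.3 + 72.2 + 69.6 = 794.3
  TFR = 794.3 / 1000 = 0.7943
Difference = 2.4943 − 0.7943 = 1.7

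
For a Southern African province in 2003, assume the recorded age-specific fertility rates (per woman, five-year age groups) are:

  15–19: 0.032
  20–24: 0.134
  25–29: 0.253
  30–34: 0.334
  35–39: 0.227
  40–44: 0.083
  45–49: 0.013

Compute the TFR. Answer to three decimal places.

5.380

Sum of ASFRs = 0.032 + 0.134 + 0.253 + 0.334 + 0.227 + 0.083 + 0.013 = 1.076
TFR = 5 × 1.076 = 5.38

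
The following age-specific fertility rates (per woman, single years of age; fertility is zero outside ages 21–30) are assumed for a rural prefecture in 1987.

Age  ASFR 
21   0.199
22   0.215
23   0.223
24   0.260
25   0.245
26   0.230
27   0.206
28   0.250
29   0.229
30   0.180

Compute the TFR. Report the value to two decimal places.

2.24

Sum of ASFRs = 0.199 + 0.215 + 0.223 + 0.260 + 0.245 + 0.230 + 0.206 + 0.250 + 0.229 + 0.180 = 2.237
TFR = 2.237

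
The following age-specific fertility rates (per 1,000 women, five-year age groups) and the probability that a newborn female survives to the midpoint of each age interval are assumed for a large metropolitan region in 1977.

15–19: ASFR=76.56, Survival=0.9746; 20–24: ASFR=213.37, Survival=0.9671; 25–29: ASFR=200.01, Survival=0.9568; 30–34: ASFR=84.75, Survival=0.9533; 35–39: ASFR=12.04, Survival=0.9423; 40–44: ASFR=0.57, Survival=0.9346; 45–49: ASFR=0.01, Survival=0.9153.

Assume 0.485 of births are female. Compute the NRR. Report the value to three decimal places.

1.370

Proportion female at birth = 0.485.
Survival-weighted fertility by age (5·fₓ·Sₓ):
  15–19: 5 × 76.56/1000 × 0.9746 = 0.37308
  20–24: 5 × 213.37/1000 × 0.9671 = 1.03175
  25–29: 5 × 200.01/1000 × 0.9568 = 0.95685
  30–34: 5 × 84.75/1000 × 0.9533 = 0.40396
  35–39: 5 × 12.04/1000 × 0.9423 = 0.05673
  40–44: 5 × 0.57/1000 × 0.9346 = 0.00266
  45–49: 5 × 0.01/1000 × 0.9153 = 0.00005
Sum = 2.82508
NRR = 0.485 × 2.82508 = 1.37016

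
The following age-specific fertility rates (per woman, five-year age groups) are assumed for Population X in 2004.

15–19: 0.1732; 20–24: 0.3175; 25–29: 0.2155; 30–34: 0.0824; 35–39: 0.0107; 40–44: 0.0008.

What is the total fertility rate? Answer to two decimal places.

4.00

Sum of ASFRs = 0.1732 + 0.3175 + 0.2155 + 0.0824 + 0.0107 + 0.0008 = 0.8001
TFR = 5 × 0.8001 = 4.0005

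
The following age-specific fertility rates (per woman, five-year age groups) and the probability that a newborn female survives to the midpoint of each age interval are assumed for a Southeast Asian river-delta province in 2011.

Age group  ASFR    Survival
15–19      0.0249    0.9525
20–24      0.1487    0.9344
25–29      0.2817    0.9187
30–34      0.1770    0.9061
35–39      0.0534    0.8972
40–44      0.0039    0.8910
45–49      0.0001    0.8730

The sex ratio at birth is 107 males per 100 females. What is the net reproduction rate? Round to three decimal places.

Proportion female at birth = 100 / (100 + 107) = 0.48309.
Survival-weighted fertility by age (5·fₓ·Sₓ):
  15–19: 5 × 0.0249 × 0.9525 = 0.11859
  20–24: 5 × 0.1487 × 0.9344 = 0.69473
  25–29: 5 × 0.2817 × 0.9187 = 1.29399
  30–34: 5 × 0.1770 × 0.9061 = 0.80190
  35–39: 5 × 0.0534 × 0.8972 = 0.23955
  40–44: 5 × 0.0039 × 0.8910 = 0.01737
  45–49: 5 × 0.0001 × 0.8730 = 0.00044
Sum = 3.16657
NRR = 0.48309 × 3.16657 = 1.52974
An NRR exceeding 1 indicates intrinsic growth under these rates.

1.530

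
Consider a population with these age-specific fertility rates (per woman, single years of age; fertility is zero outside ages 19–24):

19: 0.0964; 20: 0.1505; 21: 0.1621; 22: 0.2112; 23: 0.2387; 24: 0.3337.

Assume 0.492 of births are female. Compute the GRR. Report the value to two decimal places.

Proportion female at birth = 0.492.
Sum of ASFRs = 0.0964 + 0.1505 + 0.1621 + 0.2112 + 0.2387 + 0.3337 = 1.1926
TFR = 1.1926
GRR = 0.492 × 1.1926 = 0.58676

0.59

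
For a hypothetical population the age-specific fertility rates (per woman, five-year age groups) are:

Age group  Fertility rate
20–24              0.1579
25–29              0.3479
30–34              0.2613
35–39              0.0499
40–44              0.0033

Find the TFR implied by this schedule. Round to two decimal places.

Sum of ASFRs = 0.1579 + 0.3479 + 0.2613 + 0.0499 + 0.0033 = 0.8203
TFR = 5 × 0.8203 = 4.1015

4.10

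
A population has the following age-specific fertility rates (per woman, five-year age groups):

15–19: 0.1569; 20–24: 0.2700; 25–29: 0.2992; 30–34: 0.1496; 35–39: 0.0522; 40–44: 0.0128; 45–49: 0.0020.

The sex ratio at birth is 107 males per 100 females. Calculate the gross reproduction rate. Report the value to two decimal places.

Proportion female at birth = 100 / (100 + 107) = 0.48309.
Sum of ASFRs = 0.1569 + 0.2700 + 0.2992 + 0.1496 + 0.0522 + 0.0128 + 0.0020 = 0.9427
TFR = 5 × 0.9427 = 4.7135
GRR = 0.48309 × 4.7135 = 2.27704

2.28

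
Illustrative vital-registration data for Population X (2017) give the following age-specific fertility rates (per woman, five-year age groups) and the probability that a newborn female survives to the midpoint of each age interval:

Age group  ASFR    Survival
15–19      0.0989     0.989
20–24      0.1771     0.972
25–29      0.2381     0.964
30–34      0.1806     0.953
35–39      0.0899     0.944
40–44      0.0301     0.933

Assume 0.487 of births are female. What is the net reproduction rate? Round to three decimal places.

Proportion female at birth = 0.487.
Weighting each age-specific rate by interval width and survival:
  15–19: 5 × 0.0989 × 0.989 = 0.48906
  20–24: 5 × 0.1771 × 0.972 = 0.86071
  25–29: 5 × 0.2381 × 0.964 = 1.14764
  30–34: 5 × 0.1806 × 0.953 = 0.86056
  35–39: 5 × 0.0899 × 0.944 = 0.42433
  40–44: 5 × 0.0301 × 0.933 = 0.14042
Sum = 3.92272
NRR = 0.487 × 3.92272 = 1.91036

1.910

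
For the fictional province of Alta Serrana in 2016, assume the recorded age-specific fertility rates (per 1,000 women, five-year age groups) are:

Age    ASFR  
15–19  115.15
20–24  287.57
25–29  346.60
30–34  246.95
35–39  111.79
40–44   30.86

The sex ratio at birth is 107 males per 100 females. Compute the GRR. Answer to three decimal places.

Proportion female at birth = 100 / (100 + 107) = 0.48309.
Sum of ASFRs = 115.15 + 287.57 + 346.60 + 246.95 + 111.79 + 30.86 = 1138.92
TFR = 5 × 1138.92 / 1000 = 5.6946
GRR = 0.48309 × 5.6946 = 2.75100

2.751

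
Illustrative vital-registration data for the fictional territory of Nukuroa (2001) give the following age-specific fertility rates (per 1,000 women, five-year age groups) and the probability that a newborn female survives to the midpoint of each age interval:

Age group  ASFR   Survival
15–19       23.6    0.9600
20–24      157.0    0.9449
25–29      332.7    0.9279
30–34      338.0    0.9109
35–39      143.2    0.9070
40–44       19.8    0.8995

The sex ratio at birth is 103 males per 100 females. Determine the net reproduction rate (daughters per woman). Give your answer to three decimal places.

2.304

Proportion female at birth = 100 / (100 + 103) = 0.49261.
Each age group contributes 5 × ASFR × survival:
  15–19: 5 × 23.6/1000 × 0.9600 = 0.11328
  20–24: 5 × 157.0/1000 × 0.9449 = 0.74175
  25–29: 5 × 332.7/1000 × 0.9279 = 1.54356
  30–34: 5 × 338.0/1000 × 0.9109 = 1.53942
  35–39: 5 × 143.2/1000 × 0.9070 = 0.64941
  40–44: 5 × 19.8/1000 × 0.8995 = 0.08905
Sum = 4.67647
NRR = 0.49261 × 4.67647 = 2.30368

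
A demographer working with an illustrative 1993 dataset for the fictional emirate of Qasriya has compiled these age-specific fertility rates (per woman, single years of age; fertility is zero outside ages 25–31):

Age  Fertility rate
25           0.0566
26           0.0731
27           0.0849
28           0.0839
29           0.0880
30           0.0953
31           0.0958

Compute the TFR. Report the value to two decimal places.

0.58

Sum of ASFRs = 0.0566 + 0.0731 + 0.0849 + 0.0839 + 0.0880 + 0.0953 + 0.0958 = 0.5776
TFR = 0.5776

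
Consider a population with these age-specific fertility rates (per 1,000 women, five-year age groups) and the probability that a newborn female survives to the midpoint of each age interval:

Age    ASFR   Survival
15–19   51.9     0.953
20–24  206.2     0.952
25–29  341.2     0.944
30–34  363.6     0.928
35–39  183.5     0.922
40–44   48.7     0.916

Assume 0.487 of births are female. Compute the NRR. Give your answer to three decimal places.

2.725

Proportion female at birth = 0.487.
Each age group contributes 5 × ASFR × survival:
  15–19: 5 × 51.9/1000 × 0.953 = 0.24730
  20–24: 5 × 206.2/1000 × 0.952 = 0.98151
  25–29: 5 × 341.2/1000 × 0.944 = 1.61046
  30–34: 5 × 363.6/1000 × 0.928 = 1.68710
  35–39: 5 × 183.5/1000 × 0.922 = 0.84594
  40–44: 5 × 48.7/1000 × 0.916 = 0.22305
Sum = 5.59536
NRR = 0.487 × 5.59536 = 2.72494
NRR > 1, so each generation more than replaces itself.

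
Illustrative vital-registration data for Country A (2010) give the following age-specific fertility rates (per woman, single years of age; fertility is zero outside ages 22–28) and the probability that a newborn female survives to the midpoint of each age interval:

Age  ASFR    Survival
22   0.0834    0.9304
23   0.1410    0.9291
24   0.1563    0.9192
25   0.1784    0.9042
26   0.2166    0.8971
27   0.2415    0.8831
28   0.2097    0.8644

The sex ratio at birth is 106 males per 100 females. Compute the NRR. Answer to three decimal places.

Proportion female at birth = 100 / (100 + 106) = 0.48544.
Per-age-group product (1 × ASFR × survival probability):
  22: 1 × 0.0834 × 0.9304 = 0.07760
  23: 1 × 0.1410 × 0.9291 = 0.13100
  24: 1 × 0.1563 × 0.9192 = 0.14367
  25: 1 × 0.1784 × 0.9042 = 0.16131
  26: 1 × 0.2166 × 0.8971 = 0.19431
  27: 1 × 0.2415 × 0.8831 = 0.21327
  28: 1 × 0.2097 × 0.8644 = 0.18126
Sum = 1.10242
NRR = 0.48544 × 1.10242 = 0.53516

0.535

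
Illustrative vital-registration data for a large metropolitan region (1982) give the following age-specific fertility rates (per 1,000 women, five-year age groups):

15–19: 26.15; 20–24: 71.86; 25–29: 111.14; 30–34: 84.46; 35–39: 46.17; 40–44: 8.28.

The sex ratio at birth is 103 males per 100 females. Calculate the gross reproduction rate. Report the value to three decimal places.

0.857

Proportion female at birth = 100 / (100 + 103) = 0.49261.
Sum of ASFRs = 26.15 + 71.86 + 111.14 + 84.46 + 46.17 + 8.28 = 348.06
TFR = 5 × 348.06 / 1000 = 1.7403
GRR = 0.49261 × 1.7403 = 0.85729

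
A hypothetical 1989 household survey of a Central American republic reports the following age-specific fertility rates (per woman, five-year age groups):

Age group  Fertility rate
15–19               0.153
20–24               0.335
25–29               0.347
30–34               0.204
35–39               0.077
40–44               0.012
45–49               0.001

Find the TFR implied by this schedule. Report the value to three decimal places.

Sum of ASFRs = 0.153 + 0.335 + 0.347 + 0.204 + 0.077 + 0.012 + 0.001 = 1.129
TFR = 5 × 1.129 = 5.645

5.645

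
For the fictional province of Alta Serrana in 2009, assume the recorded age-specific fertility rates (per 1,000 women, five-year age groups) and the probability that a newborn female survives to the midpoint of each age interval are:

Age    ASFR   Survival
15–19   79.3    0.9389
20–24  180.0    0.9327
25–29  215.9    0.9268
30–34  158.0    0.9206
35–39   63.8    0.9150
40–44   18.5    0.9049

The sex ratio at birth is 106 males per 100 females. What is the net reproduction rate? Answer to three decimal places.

1.609

Proportion female at birth = 100 / (100 + 106) = 0.48544.
Survival-weighted fertility by age (5·fₓ·Sₓ):
  15–19: 5 × 79.3/1000 × 0.9389 = 0.37227
  20–24: 5 × 180.0/1000 × 0.9327 = 0.83943
  25–29: 5 × 215.9/1000 × 0.9268 = 1.00048
  30–34: 5 × 158.0/1000 × 0.9206 = 0.72727
  35–39: 5 × 63.8/1000 × 0.9150 = 0.29189
  40–44: 5 × 18.5/1000 × 0.9049 = 0.08370
Sum = 3.31504
NRR = 0.48544 × 3.31504 = 1.60925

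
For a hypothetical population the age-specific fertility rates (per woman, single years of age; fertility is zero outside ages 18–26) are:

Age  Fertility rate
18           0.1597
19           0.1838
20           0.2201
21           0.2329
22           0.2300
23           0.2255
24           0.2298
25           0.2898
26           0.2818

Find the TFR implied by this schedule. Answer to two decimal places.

2.05

Sum of ASFRs = 0.1597 + 0.1838 + 0.2201 + 0.2329 + 0.2300 + 0.2255 + 0.2298 + 0.2898 + 0.2818 = 2.0534
TFR = 2.0534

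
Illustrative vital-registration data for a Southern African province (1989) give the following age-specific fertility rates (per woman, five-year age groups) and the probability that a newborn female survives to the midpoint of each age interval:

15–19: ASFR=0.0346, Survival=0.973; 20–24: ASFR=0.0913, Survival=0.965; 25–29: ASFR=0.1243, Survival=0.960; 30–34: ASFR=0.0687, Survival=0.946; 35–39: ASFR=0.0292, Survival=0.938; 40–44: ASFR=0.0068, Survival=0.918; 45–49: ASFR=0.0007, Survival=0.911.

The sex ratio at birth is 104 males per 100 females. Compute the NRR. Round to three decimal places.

Proportion female at birth = 100 / (100 + 104) = 0.49020.
Per-age-group product (5 × ASFR × survival probability):
  15–19: 5 × 0.0346 × 0.973 = 0.16833
  20–24: 5 × 0.0913 × 0.965 = 0.44052
  25–29: 5 × 0.1243 × 0.960 = 0.59664
  30–34: 5 × 0.0687 × 0.946 = 0.32495
  35–39: 5 × 0.0292 × 0.938 = 0.13695
  40–44: 5 × 0.0068 × 0.918 = 0.03121
  45–49: 5 × 0.0007 × 0.911 = 0.00319
Sum = 1.70179
NRR = 0.49020 × 1.70179 = 0.83422
An NRR under 1 implies long-run decline under these rates.

0.834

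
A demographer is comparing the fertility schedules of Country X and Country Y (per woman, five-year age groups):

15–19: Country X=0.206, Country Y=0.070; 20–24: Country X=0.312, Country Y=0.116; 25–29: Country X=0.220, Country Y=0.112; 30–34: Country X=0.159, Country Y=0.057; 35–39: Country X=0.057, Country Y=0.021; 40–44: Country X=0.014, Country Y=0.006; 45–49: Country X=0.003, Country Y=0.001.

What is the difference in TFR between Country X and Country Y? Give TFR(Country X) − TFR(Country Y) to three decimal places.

Country X:
  Sum of ASFRs = 0.206 + 0.312 + 0.220 + 0.159 + 0.057 + 0.014 + 0.003 = 0.971
  TFR = 5 × 0.971 = 4.855
Country Y:
  Sum of ASFRs = 0.070 + 0.116 + 0.112 + 0.057 + 0.021 + 0.006 + 0.001 = 0.383
  TFR = 5 × 0.383 = 1.915
Difference = 4.855 − 1.915 = 2.94

2.940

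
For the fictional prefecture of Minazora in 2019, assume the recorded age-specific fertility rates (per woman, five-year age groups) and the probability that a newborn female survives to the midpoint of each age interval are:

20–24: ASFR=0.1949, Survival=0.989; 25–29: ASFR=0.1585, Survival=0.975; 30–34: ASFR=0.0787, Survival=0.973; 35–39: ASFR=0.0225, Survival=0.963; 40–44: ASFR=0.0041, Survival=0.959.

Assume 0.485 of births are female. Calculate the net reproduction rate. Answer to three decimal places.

1.090

Proportion female at birth = 0.485.
Survival-weighted fertility by age (5·fₓ·Sₓ):
  20–24: 5 × 0.1949 × 0.989 = 0.96378
  25–29: 5 × 0.1585 × 0.975 = 0.77269
  30–34: 5 × 0.0787 × 0.973 = 0.38288
  35–39: 5 × 0.0225 × 0.963 = 0.10834
  40–44: 5 × 0.0041 × 0.959 = 0.01966
Sum = 2.24735
NRR = 0.485 × 2.24735 = 1.08996
With NRR above 1 the population is above replacement fertility.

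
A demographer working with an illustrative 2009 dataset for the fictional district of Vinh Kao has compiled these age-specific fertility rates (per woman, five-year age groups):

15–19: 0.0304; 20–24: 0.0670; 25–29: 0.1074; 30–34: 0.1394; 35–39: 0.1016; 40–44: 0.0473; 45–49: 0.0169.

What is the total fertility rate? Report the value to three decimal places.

Sum of ASFRs = 0.0304 + 0.0670 + 0.1074 + 0.1394 + 0.1016 + 0.0473 + 0.0169 = 0.5100
TFR = 5 × 0.5100 = 2.55

2.550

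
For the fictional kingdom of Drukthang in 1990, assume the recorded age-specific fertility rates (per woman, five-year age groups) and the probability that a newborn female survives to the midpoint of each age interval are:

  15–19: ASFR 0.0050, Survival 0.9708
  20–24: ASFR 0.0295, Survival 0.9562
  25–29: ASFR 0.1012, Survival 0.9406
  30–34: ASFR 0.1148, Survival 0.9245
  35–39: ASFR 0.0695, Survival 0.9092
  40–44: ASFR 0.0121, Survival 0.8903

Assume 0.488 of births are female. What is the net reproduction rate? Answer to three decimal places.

Proportion female at birth = 0.488.
Per-age-group product (5 × ASFR × survival probability):
  15–19: 5 × 0.0050 × 0.9708 = 0.02427
  20–24: 5 × 0.0295 × 0.9562 = 0.14104
  25–29: 5 × 0.1012 × 0.9406 = 0.47594
  30–34: 5 × 0.1148 × 0.9245 = 0.53066
  35–39: 5 × 0.0695 × 0.9092 = 0.31595
  40–44: 5 × 0.0121 × 0.8903 = 0.05386
Sum = 1.54172
NRR = 0.488 × 1.54172 = 0.75236
An NRR under 1 implies long-run decline under these rates.

0.752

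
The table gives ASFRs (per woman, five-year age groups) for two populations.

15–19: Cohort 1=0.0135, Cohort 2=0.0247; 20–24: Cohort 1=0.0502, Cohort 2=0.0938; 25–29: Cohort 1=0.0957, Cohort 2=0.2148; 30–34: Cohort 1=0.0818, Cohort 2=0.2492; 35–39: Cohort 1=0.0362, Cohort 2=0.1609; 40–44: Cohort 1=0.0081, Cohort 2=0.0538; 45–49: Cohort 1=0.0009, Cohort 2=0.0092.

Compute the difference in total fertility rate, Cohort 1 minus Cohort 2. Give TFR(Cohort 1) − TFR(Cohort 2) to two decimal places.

-2.60

Cohort 1:
  Sum of ASFRs = 0.0135 + 0.0502 + 0.0957 + 0.0818 + 0.0362 + 0.0081 + 0.0009 = 0.2864
  TFR = 5 × 0.2864 = 1.432
Cohort 2:
  Sum of ASFRs = 0.0247 + 0.0938 + 0.2148 + 0.2492 + 0.1609 + 0.0538 + 0.0092 = 0.8064
  TFR = 5 × 0.8064 = 4.032
Difference = 1.432 − 4.032 = -2.6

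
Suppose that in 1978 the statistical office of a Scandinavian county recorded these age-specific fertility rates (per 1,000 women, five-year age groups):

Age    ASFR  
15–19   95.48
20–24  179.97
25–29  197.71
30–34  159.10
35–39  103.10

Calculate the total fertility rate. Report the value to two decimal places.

3.68

Sum of ASFRs = 95.48 + 179.97 + 197.71 + 159.10 + 103.10 = 735.36
TFR = 5 × 735.36 / 1000 = 3.6768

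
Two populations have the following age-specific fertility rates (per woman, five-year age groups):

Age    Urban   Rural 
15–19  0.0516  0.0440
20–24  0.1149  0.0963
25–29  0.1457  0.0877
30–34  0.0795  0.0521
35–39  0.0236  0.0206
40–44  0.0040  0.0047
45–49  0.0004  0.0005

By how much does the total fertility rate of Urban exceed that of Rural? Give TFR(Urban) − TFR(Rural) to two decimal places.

0.57

Urban:
  Sum of ASFRs = 0.0516 + 0.1149 + 0.1457 + 0.0795 + 0.0236 + 0.0040 + 0.0004 = 0.4197
  TFR = 5 × 0.4197 = 2.0985
Rural:
  Sum of ASFRs = 0.0440 + 0.0963 + 0.0877 + 0.0521 + 0.0206 + 0.0047 + 0.0005 = 0.3059
  TFR = 5 × 0.3059 = 1.5295
Difference = 2.0985 − 1.5295 = 0.569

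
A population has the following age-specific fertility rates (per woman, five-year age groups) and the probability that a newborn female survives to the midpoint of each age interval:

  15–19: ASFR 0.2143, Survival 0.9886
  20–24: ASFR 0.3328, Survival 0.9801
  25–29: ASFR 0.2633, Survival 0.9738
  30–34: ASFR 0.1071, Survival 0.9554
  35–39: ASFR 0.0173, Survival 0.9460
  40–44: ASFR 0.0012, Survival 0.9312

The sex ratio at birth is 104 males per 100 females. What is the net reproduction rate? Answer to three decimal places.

Proportion female at birth = 100 / (100 + 104) = 0.49020.
Survival-weighted fertility by age (5·fₓ·Sₓ):
  15–19: 5 × 0.2143 × 0.9886 = 1.05928
  20–24: 5 × 0.3328 × 0.9801 = 1.63089
  25–29: 5 × 0.2633 × 0.9738 = 1.28201
  30–34: 5 × 0.1071 × 0.9554 = 0.51162
  35–39: 5 × 0.0173 × 0.9460 = 0.08183
  40–44: 5 × 0.0012 × 0.9312 = 0.00559
Sum = 4.57122
NRR = 0.49020 × 4.57122 = 2.24081

2.241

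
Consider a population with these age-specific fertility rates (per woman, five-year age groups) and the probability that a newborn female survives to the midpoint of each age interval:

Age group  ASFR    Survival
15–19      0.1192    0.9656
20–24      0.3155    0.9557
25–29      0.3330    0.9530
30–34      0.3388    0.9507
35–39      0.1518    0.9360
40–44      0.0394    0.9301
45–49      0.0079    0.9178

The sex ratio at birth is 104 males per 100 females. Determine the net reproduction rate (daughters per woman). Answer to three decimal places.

Proportion female at birth = 100 / (100 + 104) = 0.49020.
Survival-weighted fertility by age (5·fₓ·Sₓ):
  15–19: 5 × 0.1192 × 0.9656 = 0.57550
  20–24: 5 × 0.3155 × 0.9557 = 1.50762
  25–29: 5 × 0.3330 × 0.9530 = 1.58675
  30–34: 5 × 0.3388 × 0.9507 = 1.61049
  35–39: 5 × 0.1518 × 0.9360 = 0.71042
  40–44: 5 × 0.0394 × 0.9301 = 0.18323
  45–49: 5 × 0.0079 × 0.9178 = 0.03625
Sum = 6.21026
NRR = 0.49020 × 6.21026 = 3.04427

3.044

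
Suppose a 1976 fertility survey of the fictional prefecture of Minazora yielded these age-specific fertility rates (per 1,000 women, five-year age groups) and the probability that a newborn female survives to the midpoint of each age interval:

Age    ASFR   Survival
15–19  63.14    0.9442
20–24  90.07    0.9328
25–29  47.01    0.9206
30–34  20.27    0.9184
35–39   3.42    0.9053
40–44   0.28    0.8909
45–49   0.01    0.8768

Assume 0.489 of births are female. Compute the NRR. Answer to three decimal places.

0.511

Proportion female at birth = 0.489.
Per-age-group product (5 × ASFR × survival probability):
  15–19: 5 × 63.14/1000 × 0.9442 = 0.29808
  20–24: 5 × 90.07/1000 × 0.9328 = 0.42009
  25–29: 5 × 47.01/1000 × 0.9206 = 0.21639
  30–34: 5 × 20.27/1000 × 0.9184 = 0.09308
  35–39: 5 × 3.42/1000 × 0.9053 = 0.01548
  40–44: 5 × 0.28/1000 × 0.8909 = 0.00125
  45–49: 5 × 0.01/1000 × 0.8768 = 0.00004
Sum = 1.04441
NRR = 0.489 × 1.04441 = 0.51072
An NRR under 1 implies long-run decline under these rates.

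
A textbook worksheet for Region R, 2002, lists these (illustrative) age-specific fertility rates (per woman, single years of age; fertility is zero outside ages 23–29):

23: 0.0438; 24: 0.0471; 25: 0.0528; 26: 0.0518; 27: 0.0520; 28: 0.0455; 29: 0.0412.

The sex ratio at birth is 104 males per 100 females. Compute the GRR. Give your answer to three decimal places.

Proportion female at birth = 100 / (100 + 104) = 0.49020.
Sum of ASFRs = 0.0438 + 0.0471 + 0.0528 + 0.0518 + 0.0520 + 0.0455 + 0.0412 = 0.3342
TFR = 0.3342
GRR = 0.49020 × 0.3342 = 0.16382

0.164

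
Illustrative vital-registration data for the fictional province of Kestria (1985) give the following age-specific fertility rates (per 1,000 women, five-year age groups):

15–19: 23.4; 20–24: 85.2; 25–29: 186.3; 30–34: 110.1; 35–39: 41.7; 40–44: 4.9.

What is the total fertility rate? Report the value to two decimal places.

Sum of ASFRs = 23.4 + 85.2 + 186.3 + 110.1 + 41.7 + 4.9 = 451.6
TFR = 5 × 451.6 / 1000 = 2.258

2.26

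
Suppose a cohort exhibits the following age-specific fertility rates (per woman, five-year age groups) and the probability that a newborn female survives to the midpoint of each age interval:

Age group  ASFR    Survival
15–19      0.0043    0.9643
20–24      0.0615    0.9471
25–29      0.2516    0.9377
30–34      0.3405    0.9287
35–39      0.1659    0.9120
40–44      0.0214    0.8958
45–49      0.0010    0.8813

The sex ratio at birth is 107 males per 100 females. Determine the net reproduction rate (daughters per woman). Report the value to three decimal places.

Proportion female at birth = 100 / (100 + 107) = 0.48309.
Weighting each age-specific rate by interval width and survival:
  15–19: 5 × 0.0043 × 0.9643 = 0.02073
  20–24: 5 × 0.0615 × 0.9471 = 0.29123
  25–29: 5 × 0.2516 × 0.9377 = 1.17963
  30–34: 5 × 0.3405 × 0.9287 = 1.58111
  35–39: 5 × 0.1659 × 0.9120 = 0.75650
  40–44: 5 × 0.0214 × 0.8958 = 0.09585
  45–49: 5 × 0.0010 × 0.8813 = 0.00441
Sum = 3.92946
NRR = 0.48309 × 3.92946 = 1.89828
With NRR above 1 the population is above replacement fertility.

1.898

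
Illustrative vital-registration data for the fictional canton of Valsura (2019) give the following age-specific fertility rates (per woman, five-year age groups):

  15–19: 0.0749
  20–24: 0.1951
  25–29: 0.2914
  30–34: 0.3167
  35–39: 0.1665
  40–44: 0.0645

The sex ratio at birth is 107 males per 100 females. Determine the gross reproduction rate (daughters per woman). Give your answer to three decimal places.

2.679

Proportion female at birth = 100 / (100 + 107) = 0.48309.
Sum of ASFRs = 0.0749 + 0.1951 + 0.2914 + 0.3167 + 0.1665 + 0.0645 = 1.1091
TFR = 5 × 1.1091 = 5.5455
GRR = 0.48309 × 5.5455 = 2.67898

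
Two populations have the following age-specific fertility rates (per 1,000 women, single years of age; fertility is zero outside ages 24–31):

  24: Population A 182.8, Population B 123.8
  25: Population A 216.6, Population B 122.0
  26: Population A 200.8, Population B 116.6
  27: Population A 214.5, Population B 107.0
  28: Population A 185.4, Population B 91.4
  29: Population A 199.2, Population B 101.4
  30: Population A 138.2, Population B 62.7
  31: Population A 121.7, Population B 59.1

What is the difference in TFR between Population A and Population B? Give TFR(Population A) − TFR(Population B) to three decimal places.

Population A:
  Sum of ASFRs = 182.8 + 216.6 + 200.8 + 214.5 + 185.4 + 199.2 + 138.2 + 121.7 = 1459.2
  TFR = 1459.2 / 1000 = 1.4592
Population B:
  Sum of ASFRs = 123.8 + 122.0 + 116.6 + 107.0 + 91.4 + 101.4 + 62.7 + 59.1 = 784.0
  TFR = 784.0 / 1000 = 0.784
Difference = 1.4592 − 0.784 = 0.6752

0.675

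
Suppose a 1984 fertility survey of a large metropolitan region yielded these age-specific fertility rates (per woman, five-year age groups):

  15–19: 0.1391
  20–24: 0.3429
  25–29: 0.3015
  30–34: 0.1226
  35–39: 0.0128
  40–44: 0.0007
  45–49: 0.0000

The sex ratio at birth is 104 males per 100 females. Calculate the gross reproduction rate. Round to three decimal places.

2.254

Proportion female at birth = 100 / (100 + 104) = 0.49020.
Sum of ASFRs = 0.1391 + 0.3429 + 0.3015 + 0.1226 + 0.0128 + 0.0007 + 0.0000 = 0.9196
TFR = 5 × 0.9196 = 4.598
GRR = 0.49020 × 4.598 = 2.25394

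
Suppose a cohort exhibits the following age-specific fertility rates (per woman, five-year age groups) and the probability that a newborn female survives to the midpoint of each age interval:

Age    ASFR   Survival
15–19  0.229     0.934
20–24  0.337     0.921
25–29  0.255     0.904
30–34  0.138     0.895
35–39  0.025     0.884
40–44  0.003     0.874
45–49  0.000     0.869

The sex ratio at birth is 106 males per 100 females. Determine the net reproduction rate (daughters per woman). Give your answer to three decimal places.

Proportion female at birth = 100 / (100 + 106) = 0.48544.
Each age group contributes 5 × ASFR × survival:
  15–19: 5 × 0.229 × 0.934 = 1.06943
  20–24: 5 × 0.337 × 0.921 = 1.55189
  25–29: 5 × 0.255 × 0.904 = 1.15260
  30–34: 5 × 0.138 × 0.895 = 0.61755
  35–39: 5 × 0.025 × 0.884 = 0.11050
  40–44: 5 × 0.003 × 0.874 = 0.01311
  45–49: 5 × 0.000 × 0.869 = 0.00000
Sum = 4.51508
NRR = 0.48544 × 4.51508 = 2.19180

2.192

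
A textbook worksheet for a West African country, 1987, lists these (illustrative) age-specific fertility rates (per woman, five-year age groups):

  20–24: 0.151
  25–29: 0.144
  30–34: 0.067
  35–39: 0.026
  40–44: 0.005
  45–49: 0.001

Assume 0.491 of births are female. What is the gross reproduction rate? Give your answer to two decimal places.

0.97

Proportion female at birth = 0.491.
Sum of ASFRs = 0.151 + 0.144 + 0.067 + 0.026 + 0.005 + 0.001 = 0.394
TFR = 5 × 0.394 = 1.97
GRR = 0.491 × 1.97 = 0.96727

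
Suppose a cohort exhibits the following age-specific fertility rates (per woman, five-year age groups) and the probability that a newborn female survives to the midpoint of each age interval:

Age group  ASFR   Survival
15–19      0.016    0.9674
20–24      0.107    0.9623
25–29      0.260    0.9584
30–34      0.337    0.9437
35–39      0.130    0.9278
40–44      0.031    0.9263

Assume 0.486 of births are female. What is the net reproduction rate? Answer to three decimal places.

2.029

Proportion female at birth = 0.486.
Per-age-group product (5 × ASFR × survival probability):
  15–19: 5 × 0.016 × 0.9674 = 0.07739
  20–24: 5 × 0.107 × 0.9623 = 0.51483
  25–29: 5 × 0.260 × 0.9584 = 1.24592
  30–34: 5 × 0.337 × 0.9437 = 1.59013
  35–39: 5 × 0.130 × 0.9278 = 0.60307
  40–44: 5 × 0.031 × 0.9263 = 0.14358
Sum = 4.17492
NRR = 0.486 × 4.17492 = 2.02901
An NRR exceeding 1 indicates intrinsic growth under these rates.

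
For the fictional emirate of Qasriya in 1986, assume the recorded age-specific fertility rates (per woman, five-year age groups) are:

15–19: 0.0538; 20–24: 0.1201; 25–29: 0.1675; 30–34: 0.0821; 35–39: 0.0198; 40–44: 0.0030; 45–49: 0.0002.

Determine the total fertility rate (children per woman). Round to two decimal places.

2.23

Sum of ASFRs = 0.0538 + 0.1201 + 0.1675 + 0.0821 + 0.0198 + 0.0030 + 0.0002 = 0.4465
TFR = 5 × 0.4465 = 2.2325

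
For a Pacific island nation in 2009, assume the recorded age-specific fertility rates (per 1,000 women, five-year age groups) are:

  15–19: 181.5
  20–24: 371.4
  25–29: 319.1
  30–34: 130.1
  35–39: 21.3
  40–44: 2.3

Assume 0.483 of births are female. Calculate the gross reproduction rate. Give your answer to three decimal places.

Proportion female at birth = 0.483.
Sum of ASFRs = 181.5 + 371.4 + 319.1 + 130.1 + 21.3 + 2.3 = 1025.7
TFR = 5 × 1025.7 / 1000 = 5.1285
GRR = 0.483 × 5.1285 = 2.47707

2.477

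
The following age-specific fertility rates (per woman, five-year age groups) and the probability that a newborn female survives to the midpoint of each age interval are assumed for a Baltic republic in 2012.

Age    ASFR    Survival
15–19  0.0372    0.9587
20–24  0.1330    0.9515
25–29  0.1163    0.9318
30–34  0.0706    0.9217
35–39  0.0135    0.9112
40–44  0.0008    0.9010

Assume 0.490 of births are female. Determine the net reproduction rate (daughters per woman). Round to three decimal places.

0.854

Proportion female at birth = 0.490.
Survival-weighted fertility by age (5·fₓ·Sₓ):
  15–19: 5 × 0.0372 × 0.9587 = 0.17832
  20–24: 5 × 0.1330 × 0.9515 = 0.63275
  25–29: 5 × 0.1163 × 0.9318 = 0.54184
  30–34: 5 × 0.0706 × 0.9217 = 0.32536
  35–39: 5 × 0.0135 × 0.9112 = 0.06151
  40–44: 5 × 0.0008 × 0.9010 = 0.00360
Sum = 1.74338
NRR = 0.490 × 1.74338 = 0.85426
With NRR below 1 the population is below replacement fertility.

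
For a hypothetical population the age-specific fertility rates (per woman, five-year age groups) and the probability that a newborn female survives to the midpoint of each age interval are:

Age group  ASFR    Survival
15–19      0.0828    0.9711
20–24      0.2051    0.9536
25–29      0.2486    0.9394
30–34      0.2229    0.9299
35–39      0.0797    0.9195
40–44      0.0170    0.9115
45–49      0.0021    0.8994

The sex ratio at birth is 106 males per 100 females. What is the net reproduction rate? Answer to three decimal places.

1.960

Proportion female at birth = 100 / (100 + 106) = 0.48544.
Survival-weighted fertility by age (5·fₓ·Sₓ):
  15–19: 5 × 0.0828 × 0.9711 = 0.40204
  20–24: 5 × 0.2051 × 0.9536 = 0.97792
  25–29: 5 × 0.2486 × 0.9394 = 1.16767
  30–34: 5 × 0.2229 × 0.9299 = 1.03637
  35–39: 5 × 0.0797 × 0.9195 = 0.36642
  40–44: 5 × 0.0170 × 0.9115 = 0.07748
  45–49: 5 × 0.0021 × 0.8994 = 0.00944
Sum = 4.03734
NRR = 0.48544 × 4.03734 = 1.95989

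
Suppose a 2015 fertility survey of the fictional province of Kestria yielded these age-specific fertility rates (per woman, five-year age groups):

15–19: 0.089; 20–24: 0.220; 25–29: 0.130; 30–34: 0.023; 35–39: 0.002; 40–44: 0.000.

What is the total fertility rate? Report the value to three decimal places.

2.320

Sum of ASFRs = 0.089 + 0.220 + 0.130 + 0.023 + 0.002 + 0.000 = 0.464
TFR = 5 × 0.464 = 2.32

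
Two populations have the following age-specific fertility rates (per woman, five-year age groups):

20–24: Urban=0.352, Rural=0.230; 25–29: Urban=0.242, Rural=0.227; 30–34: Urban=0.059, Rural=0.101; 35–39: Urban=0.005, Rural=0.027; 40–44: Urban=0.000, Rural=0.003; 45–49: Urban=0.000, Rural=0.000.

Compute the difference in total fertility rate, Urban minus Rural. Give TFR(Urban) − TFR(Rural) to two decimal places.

Urban:
  Sum of ASFRs = 0.352 + 0.242 + 0.059 + 0.005 + 0.000 + 0.000 = 0.658
  TFR = 5 × 0.658 = 3.29
Rural:
  Sum of ASFRs = 0.230 + 0.227 + 0.101 + 0.027 + 0.003 + 0.000 = 0.588
  TFR = 5 × 0.588 = 2.94
Difference = 3.29 − 2.94 = 0.35

0.35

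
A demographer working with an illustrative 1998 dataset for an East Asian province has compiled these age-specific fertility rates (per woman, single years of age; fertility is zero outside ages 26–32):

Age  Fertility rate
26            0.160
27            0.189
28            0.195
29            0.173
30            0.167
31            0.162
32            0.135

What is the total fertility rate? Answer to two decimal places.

1.18

Sum of ASFRs = 0.160 + 0.189 + 0.195 + 0.173 + 0.167 + 0.162 + 0.135 = 1.181
TFR = 1.181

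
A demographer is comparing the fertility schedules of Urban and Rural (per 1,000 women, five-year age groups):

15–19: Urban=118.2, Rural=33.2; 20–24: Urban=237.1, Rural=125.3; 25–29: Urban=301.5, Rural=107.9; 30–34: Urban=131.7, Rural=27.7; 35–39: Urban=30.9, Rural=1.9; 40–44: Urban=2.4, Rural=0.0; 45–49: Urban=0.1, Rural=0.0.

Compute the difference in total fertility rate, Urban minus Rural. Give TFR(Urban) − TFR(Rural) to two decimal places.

2.63

Urban:
  Sum of ASFRs = 118.2 + 237.1 + 301.5 + 131.7 + 30.9 + 2.4 + 0.1 = 821.9
  TFR = 5 × 821.9 / 1000 = 4.1095
Rural:
  Sum of ASFRs = 33.2 + 125.3 + 107.9 + 27.7 + 1.9 + 0.0 + 0.0 = 296.0
  TFR = 5 × 296.0 / 1000 = 1.48
Difference = 4.1095 − 1.48 = 2.6295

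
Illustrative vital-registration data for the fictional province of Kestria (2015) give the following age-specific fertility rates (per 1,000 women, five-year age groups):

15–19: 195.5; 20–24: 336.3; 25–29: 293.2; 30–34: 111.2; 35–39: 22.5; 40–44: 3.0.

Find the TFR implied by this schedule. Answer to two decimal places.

Sum of ASFRs = 195.5 + 336.3 + 293.2 + 111.2 + 22.5 + 3.0 = 961.7
TFR = 5 × 961.7 / 1000 = 4.8085

4.81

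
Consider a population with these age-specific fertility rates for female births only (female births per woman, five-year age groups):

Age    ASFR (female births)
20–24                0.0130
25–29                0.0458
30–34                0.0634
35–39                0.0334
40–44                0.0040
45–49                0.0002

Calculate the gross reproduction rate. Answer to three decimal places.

Sum of female ASFRs = 0.0130 + 0.0458 + 0.0634 + 0.0334 + 0.0040 + 0.0002 = 0.1598
GRR = 5 × 0.1598 = 0.799

0.799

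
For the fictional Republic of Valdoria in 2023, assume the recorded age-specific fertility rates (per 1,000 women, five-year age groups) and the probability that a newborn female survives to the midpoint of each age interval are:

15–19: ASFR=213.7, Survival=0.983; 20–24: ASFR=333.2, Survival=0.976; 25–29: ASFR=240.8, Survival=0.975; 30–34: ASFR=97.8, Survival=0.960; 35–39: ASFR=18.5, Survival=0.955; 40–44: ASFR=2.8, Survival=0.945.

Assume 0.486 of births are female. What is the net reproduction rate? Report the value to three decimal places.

2.149

Proportion female at birth = 0.486.
Each age group contributes 5 × ASFR × survival:
  15–19: 5 × 213.7/1000 × 0.983 = 1.05034
  20–24: 5 × 333.2/1000 × 0.976 = 1.62602
  25–29: 5 × 240.8/1000 × 0.975 = 1.17390
  30–34: 5 × 97.8/1000 × 0.960 = 0.46944
  35–39: 5 × 18.5/1000 × 0.955 = 0.08834
  40–44: 5 × 2.8/1000 × 0.945 = 0.01323
Sum = 4.42127
NRR = 0.486 × 4.42127 = 2.14874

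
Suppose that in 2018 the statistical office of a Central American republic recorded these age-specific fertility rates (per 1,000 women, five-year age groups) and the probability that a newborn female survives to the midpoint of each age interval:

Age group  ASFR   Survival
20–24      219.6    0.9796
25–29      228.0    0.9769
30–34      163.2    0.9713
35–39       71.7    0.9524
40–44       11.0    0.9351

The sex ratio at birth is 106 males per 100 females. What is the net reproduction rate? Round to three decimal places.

1.638

Proportion female at birth = 100 / (100 + 106) = 0.48544.
Survival-weighted fertility by age (5·fₓ·Sₓ):
  20–24: 5 × 219.6/1000 × 0.9796 = 1.07560
  25–29: 5 × 228.0/1000 × 0.9769 = 1.11367
  30–34: 5 × 163.2/1000 × 0.9713 = 0.79258
  35–39: 5 × 71.7/1000 × 0.9524 = 0.34144
  40–44: 5 × 11.0/1000 × 0.9351 = 0.05143
Sum = 3.37472
NRR = 0.48544 × 3.37472 = 1.63822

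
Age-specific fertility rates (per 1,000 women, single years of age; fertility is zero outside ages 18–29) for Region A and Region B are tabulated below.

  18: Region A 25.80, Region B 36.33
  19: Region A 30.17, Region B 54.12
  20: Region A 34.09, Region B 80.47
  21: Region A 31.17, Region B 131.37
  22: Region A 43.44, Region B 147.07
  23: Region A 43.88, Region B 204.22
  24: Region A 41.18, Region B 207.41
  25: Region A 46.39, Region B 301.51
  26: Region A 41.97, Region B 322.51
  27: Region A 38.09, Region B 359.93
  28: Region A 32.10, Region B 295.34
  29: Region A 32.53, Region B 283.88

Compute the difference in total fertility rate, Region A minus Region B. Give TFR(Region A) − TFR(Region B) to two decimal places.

Region A:
  Sum of ASFRs = 25.80 + 30.17 + 34.09 + 31.17 + 43.44 + 43.88 + 41.18 + 46.39 + 41.97 + 38.09 + 32.10 + 32.53 = 440.81
  TFR = 440.81 / 1000 = 0.44081
Region B:
  Sum of ASFRs = 36.33 + 54.12 + 80.47 + 131.37 + 147.07 + 204.22 + 207.41 + 301.51 + 322.51 + 359.93 + 295.34 + 283.88 = 2424.16
  TFR = 2424.16 / 1000 = 2.42416
Difference = 0.44081 − 2.42416 = -1.98335

-1.98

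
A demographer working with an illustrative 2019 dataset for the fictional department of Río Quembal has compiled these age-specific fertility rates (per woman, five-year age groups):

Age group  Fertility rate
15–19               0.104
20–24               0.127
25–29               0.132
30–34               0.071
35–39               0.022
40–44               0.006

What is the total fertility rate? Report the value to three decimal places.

2.310

Sum of ASFRs = 0.104 + 0.127 + 0.132 + 0.071 + 0.022 + 0.006 = 0.462
TFR = 5 × 0.462 = 2.31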